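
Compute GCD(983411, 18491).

983411 = 11 · 13² · 23²
18491 = 11 · 41²
Common: 11 = 11

11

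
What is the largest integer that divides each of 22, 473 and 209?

11

22 = 2 · 11; 473 = 11 · 43; 209 = 11 · 19
gcd takes min exponent of each prime: 11 = 11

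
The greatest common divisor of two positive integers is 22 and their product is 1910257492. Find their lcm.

86829886

For any two positive integers, gcd × lcm equals their product. Hence lcm = 1910257492 / 22 = 86829886.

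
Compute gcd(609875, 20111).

119

609875 = 5³ · 7 · 17 · 41
20111 = 7 · 13² · 17
Common: 7 · 17 = 119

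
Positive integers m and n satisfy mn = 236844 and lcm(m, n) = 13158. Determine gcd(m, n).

18

gcd·lcm = product, so gcd = 236844/13158 = 18.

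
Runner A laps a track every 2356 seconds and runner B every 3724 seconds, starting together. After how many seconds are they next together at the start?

115444

2356 = 2² · 19 · 31; 3724 = 2² · 7² · 19
max exponents: 2² · 7² · 19 · 31 = 115444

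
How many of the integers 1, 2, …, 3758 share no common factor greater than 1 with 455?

2379

Prime factors of 455: 5, 7, 13. Count integers ≤ 3758 divisible by none of them.
By inclusion–exclusion: 3758 − ⌊3758/5⌋ − ⌊3758/7⌋ − ⌊3758/13⌋ + ⌊3758/35⌋ + ⌊3758/65⌋ + ⌊3758/91⌋ − ⌊3758/455⌋ = 2379.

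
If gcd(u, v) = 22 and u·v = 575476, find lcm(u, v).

Since gcd(u,v)·lcm(u,v) = uv, lcm = 575476/22 = 26158.

26158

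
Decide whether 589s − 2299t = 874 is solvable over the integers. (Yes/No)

Yes

gcd(589, 2299): 2299 = 3·589 + 532; 589 = 1·532 + 57; 532 = 9·57 + 19; 57 = 3·19 + 0 → 19
19 divides 874, so a solution exists.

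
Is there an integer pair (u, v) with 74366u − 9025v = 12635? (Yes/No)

Yes

By Bézout, 74366u − 9025v = 12635 has integer solutions iff gcd(74366, 9025) | 12635.
Euclid: 74366 = 8·9025 + 2166; 9025 = 4·2166 + 361; 2166 = 6·361 + 0. gcd = 361; 12635 mod 361 = 0. Yes.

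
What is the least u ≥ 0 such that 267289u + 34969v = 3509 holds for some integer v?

Euclid: 267289 = 7·34969 + 22506; 34969 = 1·22506 + 12463; 22506 = 1·12463 + 10043; 12463 = 1·10043 + 2420; 10043 = 4·2420 + 363; 2420 = 6·363 + 242; 363 = 1·242 + 121; 242 = 2·121 + 0 → gcd = 121; 3509 = 121·29.
Back-substitution yields 267289·(101) + 34969·(-772) = 121, so one solution is u = 101·29 = 2929, v = -772·29 = -22388.
Solutions in u differ by 34969/121 = 289; the one in [0, 289) is 2929 mod 289 = 39.

39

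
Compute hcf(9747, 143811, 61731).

171

9747 = 3³ · 19²; 143811 = 3² · 19 · 29²; 61731 = 3² · 19³
gcd takes min exponent of each prime: 3² · 19 = 171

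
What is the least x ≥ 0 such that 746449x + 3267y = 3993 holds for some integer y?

Reduce mod 3267: 746449x ≡ 3993 (mod 3267). With g = gcd(746449, 3267) = 121 dividing 3993, divide through: 6169x ≡ 33 (mod 27).
Since gcd(6169, 27) = 1, x ≡ 33·(6169)⁻¹ ≡ 15 (mod 27). Smallest non-negative: 15.

15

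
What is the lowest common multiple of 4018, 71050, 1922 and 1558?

53189379950

lcm(4018, 71050) = 4018·71050/gcd = 285478900/98 = 2913050
lcm(2913050, 1922) = 2913050·1922/gcd = 5598882100/2 = 2799441050
lcm(2799441050, 1558) = 2799441050·1558/gcd = 4361529155900/82 = 53189379950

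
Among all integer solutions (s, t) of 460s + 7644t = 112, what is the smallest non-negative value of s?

gcd(460, 7644) = 4 (Euclid: 7644 = 16·460 + 284; 460 = 1·284 + 176; 284 = 1·176 + 108; 176 = 1·108 + 68; 108 = 1·68 + 40; 68 = 1·40 + 28; 40 = 1·28 + 12; 28 = 2·12 + 4; 12 = 3·4 + 0), and 4 | 112.
Extended Euclid: 460·(565) + 7644·(-34) = 4. Scale by 28: s₀ = 15820.
General solution s = s₀ + 1911k; reducing mod 1911 gives s = 532 (and t = -32).

532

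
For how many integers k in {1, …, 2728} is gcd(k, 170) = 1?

170 = 2·5·17. Inclusion–exclusion on these primes:
2728 − ⌊2728/2⌋ − ⌊2728/5⌋ − ⌊2728/17⌋ + ⌊2728/10⌋ + ⌊2728/34⌋ + ⌊2728/85⌋ − ⌊2728/170⌋ = 1027

1027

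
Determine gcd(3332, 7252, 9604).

3332 = 2² · 7² · 17; 7252 = 2² · 7² · 37; 9604 = 2² · 7⁴
gcd takes min exponent of each prime: 2² · 7² = 196

196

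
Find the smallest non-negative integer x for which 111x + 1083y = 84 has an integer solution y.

352

gcd(111, 1083) = 3 (Euclid: 1083 = 9·111 + 84; 111 = 1·84 + 27; 84 = 3·27 + 3; 27 = 9·3 + 0), and 3 | 84.
Extended Euclid: 111·(-39) + 1083·(4) = 3. Scale by 28: x₀ = -1092.
General solution x = x₀ + 361t; reducing mod 361 gives x = 352 (and y = -36).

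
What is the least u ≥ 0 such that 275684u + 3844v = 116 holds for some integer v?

Reduce mod 3844: 275684u ≡ 116 (mod 3844). With g = gcd(275684, 3844) = 4 dividing 116, divide through: 68921u ≡ 29 (mod 961).
Since gcd(68921, 961) = 1, u ≡ 29·(68921)⁻¹ ≡ 85 (mod 961). Smallest non-negative: 85.

85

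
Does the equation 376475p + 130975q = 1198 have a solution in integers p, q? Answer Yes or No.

By Bézout, 376475p + 130975q = 1198 has integer solutions iff gcd(376475, 130975) | 1198.
Euclid: 376475 = 2·130975 + 114525; 130975 = 1·114525 + 16450; 114525 = 6·16450 + 15825; 16450 = 1·15825 + 625; 15825 = 25·625 + 200; 625 = 3·200 + 25; 200 = 8·25 + 0. gcd = 25; 1198 mod 25 = 23. No.

No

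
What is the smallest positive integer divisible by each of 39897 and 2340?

797940

gcd first: 39897 = 17·2340 + 117; 2340 = 20·117 + 0 → gcd = 117
lcm = 39897·2340/gcd = 93358980/117 = 797940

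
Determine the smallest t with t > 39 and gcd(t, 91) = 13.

52

gcd(t, 91) = 13 forces 13 | t; write t = 13s. Then gcd(13s, 13·7) = 13·gcd(s, 7), so need gcd(s, 7) = 1.
13s > 39 gives s ≥ 4. The least s ≥ 4 coprime to 7 is 4, so t = 13·4 = 52.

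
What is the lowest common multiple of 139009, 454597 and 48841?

139009 = 13 · 17² · 37; 454597 = 11² · 13 · 17²; 48841 = 13² · 17²
lcm takes max exponent of each prime: 11² · 13² · 17² · 37 = 218661157

218661157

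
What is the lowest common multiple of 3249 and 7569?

3249 = 3² · 19²; 7569 = 3² · 29²
max exponents: 3² · 19² · 29² = 2732409

2732409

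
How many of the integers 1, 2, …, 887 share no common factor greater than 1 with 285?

449

285 = 3·5·19. Inclusion–exclusion on these primes:
887 − ⌊887/3⌋ − ⌊887/5⌋ − ⌊887/19⌋ + ⌊887/15⌋ + ⌊887/57⌋ + ⌊887/95⌋ − ⌊887/285⌋ = 449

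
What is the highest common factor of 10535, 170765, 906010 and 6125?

10535 = 5 · 7² · 43; 170765 = 5 · 7² · 17 · 41; 906010 = 2 · 5 · 7² · 43²; 6125 = 5³ · 7²
gcd takes min exponent of each prime: 5 · 7² = 245

245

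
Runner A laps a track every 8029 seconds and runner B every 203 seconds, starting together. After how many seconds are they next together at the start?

8029 = 7 · 31 · 37; 203 = 7 · 29
max exponents: 7 · 29 · 31 · 37 = 232841

232841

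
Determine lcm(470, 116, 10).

470 = 2 · 5 · 47; 116 = 2² · 29; 10 = 2 · 5
lcm takes max exponent of each prime: 2² · 5 · 29 · 47 = 27260

27260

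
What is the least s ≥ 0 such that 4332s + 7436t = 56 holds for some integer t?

Euclid: 7436 = 1·4332 + 3104; 4332 = 1·3104 + 1228; 3104 = 2·1228 + 648; 1228 = 1·648 + 580; 648 = 1·580 + 68; 580 = 8·68 + 36; 68 = 1·36 + 32; 36 = 1·32 + 4; 32 = 8·4 + 0 → gcd = 4; 56 = 4·14.
Back-substitution yields 4332·(218) + 7436·(-127) = 4, so one solution is s = 218·14 = 3052, t = -127·14 = -1778.
Solutions in s differ by 7436/4 = 1859; the one in [0, 1859) is 3052 mod 1859 = 1193.

1193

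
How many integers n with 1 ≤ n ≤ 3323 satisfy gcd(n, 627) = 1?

1908

627 = 3·11·19. Inclusion–exclusion on these primes:
3323 − ⌊3323/3⌋ − ⌊3323/11⌋ − ⌊3323/19⌋ + ⌊3323/33⌋ + ⌊3323/57⌋ + ⌊3323/209⌋ − ⌊3323/627⌋ = 1908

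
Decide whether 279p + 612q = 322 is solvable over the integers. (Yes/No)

By Bézout, 279p + 612q = 322 has integer solutions iff gcd(279, 612) | 322.
Euclid: 612 = 2·279 + 54; 279 = 5·54 + 9; 54 = 6·9 + 0. gcd = 9; 322 mod 9 = 7. No.

No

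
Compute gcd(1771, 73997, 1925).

77

1771 = 7 · 11 · 23; 73997 = 7 · 11 · 31²; 1925 = 5² · 7 · 11
gcd takes min exponent of each prime: 7 · 11 = 77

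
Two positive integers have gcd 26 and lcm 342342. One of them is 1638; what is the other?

5434

Using pq = gcd(p,q)·lcm(p,q) = 26·342342 = 8900892, we get q = 8900892/1638 = 5434.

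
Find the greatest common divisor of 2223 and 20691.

Euclid: 20691 = 9·2223 + 684; 2223 = 3·684 + 171; 684 = 4·171 + 0. Last nonzero remainder: 171.

171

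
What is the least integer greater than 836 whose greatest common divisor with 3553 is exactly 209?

1045

3553 = 209·17. Any x with gcd(x, 3553) = 209 is a multiple of 209, say 209s, with s coprime to 17.
Need s > 836/209, so s ≥ 5. First s ≥ 5 with gcd(s, 17) = 1 is s = 5. Thus x = 209·5 = 1045.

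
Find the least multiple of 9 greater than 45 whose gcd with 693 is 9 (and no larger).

54

693 = 9·77. Any m with gcd(m, 693) = 9 is a multiple of 9, say 9s, with s coprime to 77.
Need s > 45/9, so s ≥ 6. First s ≥ 6 with gcd(s, 77) = 1 is s = 6. Thus m = 9·6 = 54.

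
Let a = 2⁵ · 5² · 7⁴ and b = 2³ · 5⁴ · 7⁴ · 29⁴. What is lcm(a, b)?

max exponent per prime: 2⁵ · 5⁴ · 7⁴ · 29⁴ = 33963633620000

33963633620000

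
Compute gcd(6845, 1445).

5

6845 = 5 · 37²
1445 = 5 · 17²
Common: 5 = 5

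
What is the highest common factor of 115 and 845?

115 = 5 · 23
845 = 5 · 13²
Common: 5 = 5

5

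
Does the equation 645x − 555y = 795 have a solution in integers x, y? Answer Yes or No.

gcd(645, 555): 645 = 1·555 + 90; 555 = 6·90 + 15; 90 = 6·15 + 0 → 15
15 divides 795, so a solution exists.

Yes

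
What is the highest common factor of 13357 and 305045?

Euclid: 305045 = 22·13357 + 11191; 13357 = 1·11191 + 2166; 11191 = 5·2166 + 361; 2166 = 6·361 + 0. Last nonzero remainder: 361.

361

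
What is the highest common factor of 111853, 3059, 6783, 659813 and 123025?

111853 = 7 · 19 · 29²; 3059 = 7 · 19 · 23; 6783 = 3 · 7 · 17 · 19; 659813 = 7 · 11² · 19 · 41; 123025 = 5² · 7 · 19 · 37
gcd takes min exponent of each prime: 7 · 19 = 133

133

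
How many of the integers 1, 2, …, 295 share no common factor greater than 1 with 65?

Prime factors of 65: 5, 13. Count integers ≤ 295 divisible by none of them.
By inclusion–exclusion: 295 − ⌊295/5⌋ − ⌊295/13⌋ + ⌊295/65⌋ = 218.

218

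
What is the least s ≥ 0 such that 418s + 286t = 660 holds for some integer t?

5

Euclid: 418 = 1·286 + 132; 286 = 2·132 + 22; 132 = 6·22 + 0 → gcd = 22; 660 = 22·30.
Back-substitution yields 418·(-2) + 286·(3) = 22, so one solution is s = -2·30 = -60, t = 3·30 = 90.
Solutions in s differ by 286/22 = 13; the one in [0, 13) is -60 mod 13 = 5.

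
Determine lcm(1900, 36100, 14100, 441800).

1900 = 2² · 5² · 19; 36100 = 2² · 5² · 19²; 14100 = 2² · 3 · 5² · 47; 441800 = 2³ · 5² · 47²
lcm takes max exponent of each prime: 2³ · 3 · 5² · 19² · 47² = 478469400

478469400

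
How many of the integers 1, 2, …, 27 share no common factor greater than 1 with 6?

9

6 = 2·3. Inclusion–exclusion on these primes:
27 − ⌊27/2⌋ − ⌊27/3⌋ + ⌊27/6⌋ = 9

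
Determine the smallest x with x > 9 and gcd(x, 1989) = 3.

12

Multiples of 3 above 9: 3·4, 3·5, … . Need the cofactor coprime to 1989/3 = 663.
Checking s = 4, 5, … the first with gcd(s, 663) = 1 is s = 4, giving 12.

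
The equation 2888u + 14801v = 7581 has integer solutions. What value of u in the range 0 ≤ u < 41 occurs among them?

18

Reduce mod 14801: 2888u ≡ 7581 (mod 14801). With g = gcd(2888, 14801) = 361 dividing 7581, divide through: 8u ≡ 21 (mod 41).
Since gcd(8, 41) = 1, u ≡ 21·(8)⁻¹ ≡ 18 (mod 41). Smallest non-negative: 18.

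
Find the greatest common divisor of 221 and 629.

221 = 13 · 17
629 = 17 · 37
Common: 17 = 17

17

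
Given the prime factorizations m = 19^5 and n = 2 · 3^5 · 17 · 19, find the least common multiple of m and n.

20457529938

max exponent per prime: 2 · 3^5 · 17 · 19^5 = 20457529938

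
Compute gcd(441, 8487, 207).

gcd(441, 8487): 8487 = 19·441 + 108; 441 = 4·108 + 9; 108 = 12·9 + 0 → 9
gcd(9, 207): 207 = 23·9 + 0 → 9

9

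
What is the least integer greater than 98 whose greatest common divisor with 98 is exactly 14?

gcd(x, 98) = 14 forces 14 | x; write x = 14s. Then gcd(14s, 14·7) = 14·gcd(s, 7), so need gcd(s, 7) = 1.
14s > 98 gives s ≥ 8. The least s ≥ 8 coprime to 7 is 8, so x = 14·8 = 112.

112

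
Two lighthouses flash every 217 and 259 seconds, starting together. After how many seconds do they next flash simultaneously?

217 = 7 · 31; 259 = 7 · 37
max exponents: 7 · 31 · 37 = 8029

8029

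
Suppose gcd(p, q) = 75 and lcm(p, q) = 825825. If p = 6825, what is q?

9075

Using pq = gcd(p,q)·lcm(p,q) = 75·825825 = 61936875, we get q = 61936875/6825 = 9075.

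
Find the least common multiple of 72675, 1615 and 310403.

72675 = 3² · 5² · 17 · 19; 1615 = 5 · 17 · 19; 310403 = 17 · 19 · 31²
lcm takes max exponent of each prime: 3² · 5² · 17 · 19 · 31² = 69840675

69840675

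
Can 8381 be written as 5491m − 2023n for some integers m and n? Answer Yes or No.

By Bézout, 5491m − 2023n = 8381 has integer solutions iff gcd(5491, 2023) | 8381.
Euclid: 5491 = 2·2023 + 1445; 2023 = 1·1445 + 578; 1445 = 2·578 + 289; 578 = 2·289 + 0. gcd = 289; 8381 mod 289 = 0. Yes.

Yes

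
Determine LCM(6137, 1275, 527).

14268525

lcm(6137, 1275) = 6137·1275/gcd = 7824675/17 = 460275
lcm(460275, 527) = 460275·527/gcd = 242564925/17 = 14268525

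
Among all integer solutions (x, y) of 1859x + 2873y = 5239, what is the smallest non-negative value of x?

gcd(1859, 2873) = 169 (Euclid: 2873 = 1·1859 + 1014; 1859 = 1·1014 + 845; 1014 = 1·845 + 169; 845 = 5·169 + 0), and 169 | 5239.
Extended Euclid: 1859·(-3) + 2873·(2) = 169. Scale by 31: x₀ = -93.
General solution x = x₀ + 17t; reducing mod 17 gives x = 9 (and y = -4).

9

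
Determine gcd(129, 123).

3

129 = 3 · 43
123 = 3 · 41
Common: 3 = 3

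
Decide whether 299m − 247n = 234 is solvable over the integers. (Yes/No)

Yes

gcd(299, 247): 299 = 1·247 + 52; 247 = 4·52 + 39; 52 = 1·39 + 13; 39 = 3·13 + 0 → 13
13 divides 234, so a solution exists.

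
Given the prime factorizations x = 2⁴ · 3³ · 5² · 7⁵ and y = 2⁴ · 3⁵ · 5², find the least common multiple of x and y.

max exponent per prime: 2⁴ · 3⁵ · 5² · 7⁵ = 1633640400

1633640400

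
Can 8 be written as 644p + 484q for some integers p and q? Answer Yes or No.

Yes

By Bézout, 644p + 484q = 8 has integer solutions iff gcd(644, 484) | 8.
Euclid: 644 = 1·484 + 160; 484 = 3·160 + 4; 160 = 40·4 + 0. gcd = 4; 8 mod 4 = 0. Yes.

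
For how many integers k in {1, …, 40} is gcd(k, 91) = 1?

32

Prime factors of 91: 7, 13. Count integers ≤ 40 divisible by none of them.
By inclusion–exclusion: 40 − ⌊40/7⌋ − ⌊40/13⌋ + ⌊40/91⌋ = 32.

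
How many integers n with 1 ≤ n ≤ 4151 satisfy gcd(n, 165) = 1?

2012

Prime factors of 165: 3, 5, 11. Count integers ≤ 4151 divisible by none of them.
By inclusion–exclusion: 4151 − ⌊4151/3⌋ − ⌊4151/5⌋ − ⌊4151/11⌋ + ⌊4151/15⌋ + ⌊4151/33⌋ + ⌊4151/55⌋ − ⌊4151/165⌋ = 2012.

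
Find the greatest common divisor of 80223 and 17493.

51

Euclid: 80223 = 4·17493 + 10251; 17493 = 1·10251 + 7242; 10251 = 1·7242 + 3009; 7242 = 2·3009 + 1224; 3009 = 2·1224 + 561; 1224 = 2·561 + 102; 561 = 5·102 + 51; 102 = 2·51 + 0. Last nonzero remainder: 51.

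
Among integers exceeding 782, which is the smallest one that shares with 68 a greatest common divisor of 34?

Multiples of 34 above 782: 34·24, 34·25, … . Need the cofactor coprime to 68/34 = 2.
Checking s = 24, 25, … the first with gcd(s, 2) = 1 is s = 25, giving 850.

850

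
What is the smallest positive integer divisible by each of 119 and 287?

4879

gcd first: 287 = 2·119 + 49; 119 = 2·49 + 21; 49 = 2·21 + 7; 21 = 3·7 + 0 → gcd = 7
lcm = 119·287/gcd = 34153/7 = 4879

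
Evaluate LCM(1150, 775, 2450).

1150 = 2 · 5² · 23; 775 = 5² · 31; 2450 = 2 · 5² · 7²
lcm takes max exponent of each prime: 2 · 5² · 7² · 23 · 31 = 1746850

1746850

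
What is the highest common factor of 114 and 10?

2

Euclid: 114 = 11·10 + 4; 10 = 2·4 + 2; 4 = 2·2 + 0. Last nonzero remainder: 2.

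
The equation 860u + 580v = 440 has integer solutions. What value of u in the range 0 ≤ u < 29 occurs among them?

14

gcd(860, 580) = 20 (Euclid: 860 = 1·580 + 280; 580 = 2·280 + 20; 280 = 14·20 + 0), and 20 | 440.
Extended Euclid: 860·(-2) + 580·(3) = 20. Scale by 22: u₀ = -44.
General solution u = u₀ + 29t; reducing mod 29 gives u = 14 (and v = -20).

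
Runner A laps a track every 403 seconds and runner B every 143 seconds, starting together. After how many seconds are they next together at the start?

4433

gcd first: 403 = 2·143 + 117; 143 = 1·117 + 26; 117 = 4·26 + 13; 26 = 2·13 + 0 → gcd = 13
lcm = 403·143/gcd = 57629/13 = 4433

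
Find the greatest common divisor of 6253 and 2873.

169

Euclid: 6253 = 2·2873 + 507; 2873 = 5·507 + 338; 507 = 1·338 + 169; 338 = 2·169 + 0. Last nonzero remainder: 169.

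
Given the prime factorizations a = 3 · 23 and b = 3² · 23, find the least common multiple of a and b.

max exponent per prime: 3² · 23 = 207

207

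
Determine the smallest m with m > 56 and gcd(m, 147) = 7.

gcd(m, 147) = 7 forces 7 | m; write m = 7s. Then gcd(7s, 7·21) = 7·gcd(s, 21), so need gcd(s, 21) = 1.
7s > 56 gives s ≥ 9. The least s ≥ 9 coprime to 21 is 10, so m = 7·10 = 70.

70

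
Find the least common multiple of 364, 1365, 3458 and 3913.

364 = 2² · 7 · 13; 1365 = 3 · 5 · 7 · 13; 3458 = 2 · 7 · 13 · 19; 3913 = 7 · 13 · 43
lcm takes max exponent of each prime: 2² · 3 · 5 · 7 · 13 · 19 · 43 = 4460820

4460820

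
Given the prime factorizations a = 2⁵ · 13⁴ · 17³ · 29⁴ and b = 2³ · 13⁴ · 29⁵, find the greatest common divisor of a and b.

min exponent per shared prime: 2³ · 13⁴ · 29⁴ = 161605221128

161605221128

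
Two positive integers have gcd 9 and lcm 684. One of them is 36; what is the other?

171

m·n = gcd·lcm = 9·684 = 6156, so n = 6156/36 = 171.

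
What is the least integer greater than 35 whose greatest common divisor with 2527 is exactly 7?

42

2527 = 7·361. Any t with gcd(t, 2527) = 7 is a multiple of 7, say 7s, with s coprime to 361.
Need s > 35/7, so s ≥ 6. First s ≥ 6 with gcd(s, 361) = 1 is s = 6. Thus t = 7·6 = 42.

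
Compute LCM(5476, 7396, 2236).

5476 = 2² · 37²; 7396 = 2² · 43²; 2236 = 2² · 13 · 43
lcm takes max exponent of each prime: 2² · 13 · 37² · 43² = 131626612

131626612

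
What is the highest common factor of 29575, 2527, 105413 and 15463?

29575 = 5² · 7 · 13²; 2527 = 7 · 19²; 105413 = 7 · 11 · 37²; 15463 = 7 · 47²
gcd takes min exponent of each prime: 7 = 7

7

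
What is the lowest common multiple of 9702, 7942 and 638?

lcm(9702, 7942) = 9702·7942/gcd = 77053284/22 = 3502422
lcm(3502422, 638) = 3502422·638/gcd = 2234545236/22 = 101570238

101570238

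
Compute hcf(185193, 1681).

1

185193 = 3³ · 19³
1681 = 41²
Common: 1 = 1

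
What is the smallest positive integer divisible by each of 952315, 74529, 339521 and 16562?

lcm(952315, 74529) = 952315·74529/gcd = 70975084635/8281 = 8570835
lcm(8570835, 339521) = 8570835·339521/gcd = 2909978470035/8281 = 351404235
lcm(351404235, 16562) = 351404235·16562/gcd = 5819956940070/8281 = 702808470

702808470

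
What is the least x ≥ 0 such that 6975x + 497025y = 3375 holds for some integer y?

Reduce mod 497025: 6975x ≡ 3375 (mod 497025). With g = gcd(6975, 497025) = 225 dividing 3375, divide through: 31x ≡ 15 (mod 2209).
Since gcd(31, 2209) = 1, x ≡ 15·(31)⁻¹ ≡ 143 (mod 2209). Smallest non-negative: 143.

143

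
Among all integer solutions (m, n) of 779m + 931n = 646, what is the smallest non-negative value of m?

Euclid: 931 = 1·779 + 152; 779 = 5·152 + 19; 152 = 8·19 + 0 → gcd = 19; 646 = 19·34.
Back-substitution yields 779·(6) + 931·(-5) = 19, so one solution is m = 6·34 = 204, n = -5·34 = -170.
Solutions in m differ by 931/19 = 49; the one in [0, 49) is 204 mod 49 = 8.

8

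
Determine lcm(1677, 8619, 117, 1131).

32243679

1677 = 3 · 13 · 43; 8619 = 3 · 13² · 17; 117 = 3² · 13; 1131 = 3 · 13 · 29
lcm takes max exponent of each prime: 3² · 13² · 17 · 29 · 43 = 32243679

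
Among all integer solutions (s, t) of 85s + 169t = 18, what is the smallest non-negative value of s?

36

Reduce mod 169: 85s ≡ 18 (mod 169). With g = gcd(85, 169) = 1 dividing 18, divide through: 85s ≡ 18 (mod 169).
Since gcd(85, 169) = 1, s ≡ 18·(85)⁻¹ ≡ 36 (mod 169). Smallest non-negative: 36.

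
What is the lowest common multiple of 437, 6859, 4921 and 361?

40859063

437 = 19 · 23; 6859 = 19³; 4921 = 7 · 19 · 37; 361 = 19²
lcm takes max exponent of each prime: 7 · 19³ · 23 · 37 = 40859063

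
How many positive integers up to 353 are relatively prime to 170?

134

Prime factors of 170: 2, 5, 17. Count integers ≤ 353 divisible by none of them.
By inclusion–exclusion: 353 − ⌊353/2⌋ − ⌊353/5⌋ − ⌊353/17⌋ + ⌊353/10⌋ + ⌊353/34⌋ + ⌊353/85⌋ − ⌊353/170⌋ = 134.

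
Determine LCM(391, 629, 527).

448477

lcm(391, 629) = 391·629/gcd = 245939/17 = 14467
lcm(14467, 527) = 14467·527/gcd = 7624109/17 = 448477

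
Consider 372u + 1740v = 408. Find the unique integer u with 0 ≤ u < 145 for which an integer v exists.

Reduce mod 1740: 372u ≡ 408 (mod 1740). With g = gcd(372, 1740) = 12 dividing 408, divide through: 31u ≡ 34 (mod 145).
Since gcd(31, 145) = 1, u ≡ 34·(31)⁻¹ ≡ 104 (mod 145). Smallest non-negative: 104.

104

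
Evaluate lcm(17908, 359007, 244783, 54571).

48477147454428

17908 = 2² · 11² · 37; 359007 = 3 · 11² · 23 · 43; 244783 = 7 · 11² · 17²; 54571 = 11³ · 41
lcm takes max exponent of each prime: 2² · 3 · 7 · 11³ · 17² · 23 · 37 · 41 · 43 = 48477147454428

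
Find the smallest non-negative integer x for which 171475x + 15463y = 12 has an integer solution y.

Reduce mod 15463: 171475x ≡ 12 (mod 15463). With g = gcd(171475, 15463) = 1 dividing 12, divide through: 171475x ≡ 12 (mod 15463).
Since gcd(171475, 15463) = 1, x ≡ 12·(171475)⁻¹ ≡ 3021 (mod 15463). Smallest non-negative: 3021.

3021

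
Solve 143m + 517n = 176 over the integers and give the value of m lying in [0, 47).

41

Euclid: 517 = 3·143 + 88; 143 = 1·88 + 55; 88 = 1·55 + 33; 55 = 1·33 + 22; 33 = 1·22 + 11; 22 = 2·11 + 0 → gcd = 11; 176 = 11·16.
Back-substitution yields 143·(-18) + 517·(5) = 11, so one solution is m = -18·16 = -288, n = 5·16 = 80.
Solutions in m differ by 517/11 = 47; the one in [0, 47) is -288 mod 47 = 41.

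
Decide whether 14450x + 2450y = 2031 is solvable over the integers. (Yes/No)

No

By Bézout, 14450x + 2450y = 2031 has integer solutions iff gcd(14450, 2450) | 2031.
Euclid: 14450 = 5·2450 + 2200; 2450 = 1·2200 + 250; 2200 = 8·250 + 200; 250 = 1·200 + 50; 200 = 4·50 + 0. gcd = 50; 2031 mod 50 = 31. No.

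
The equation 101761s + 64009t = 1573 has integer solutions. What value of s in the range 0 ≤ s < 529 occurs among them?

Euclid: 101761 = 1·64009 + 37752; 64009 = 1·37752 + 26257; 37752 = 1·26257 + 11495; 26257 = 2·11495 + 3267; 11495 = 3·3267 + 1694; 3267 = 1·1694 + 1573; 1694 = 1·1573 + 121; 1573 = 13·121 + 0 → gcd = 121; 1573 = 121·13.
Back-substitution yields 101761·(39) + 64009·(-62) = 121, so one solution is s = 39·13 = 507, t = -62·13 = -806.
Solutions in s differ by 64009/121 = 529; the one in [0, 529) is 507 mod 529 = 507.

507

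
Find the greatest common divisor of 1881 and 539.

Euclid: 1881 = 3·539 + 264; 539 = 2·264 + 11; 264 = 24·11 + 0. Last nonzero remainder: 11.

11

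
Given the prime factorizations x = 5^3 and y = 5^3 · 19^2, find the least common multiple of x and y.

45125

max exponent per prime: 5^3 · 19^2 = 45125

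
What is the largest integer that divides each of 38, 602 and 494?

2

gcd(38, 602): 602 = 15·38 + 32; 38 = 1·32 + 6; 32 = 5·6 + 2; 6 = 3·2 + 0 → 2
gcd(2, 494): 494 = 247·2 + 0 → 2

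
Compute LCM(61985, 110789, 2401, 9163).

981036595

61985 = 5 · 7² · 11 · 23; 110789 = 7³ · 17 · 19; 2401 = 7⁴; 9163 = 7² · 11 · 17
lcm takes max exponent of each prime: 5 · 7⁴ · 11 · 17 · 19 · 23 = 981036595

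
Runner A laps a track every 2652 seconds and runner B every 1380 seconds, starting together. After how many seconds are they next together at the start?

2652 = 2² · 3 · 13 · 17; 1380 = 2² · 3 · 5 · 23
max exponents: 2² · 3 · 5 · 13 · 17 · 23 = 304980

304980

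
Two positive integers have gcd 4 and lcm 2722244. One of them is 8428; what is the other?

1292

p·q = gcd·lcm = 4·2722244 = 10888976, so q = 10888976/8428 = 1292.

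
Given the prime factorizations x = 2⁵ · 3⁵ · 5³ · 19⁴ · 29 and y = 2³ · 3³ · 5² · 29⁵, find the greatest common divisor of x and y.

156600

min exponent per shared prime: 2³ · 3³ · 5² · 29 = 156600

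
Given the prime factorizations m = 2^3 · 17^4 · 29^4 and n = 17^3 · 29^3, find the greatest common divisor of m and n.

119823157

min exponent per shared prime: 17^3 · 29^3 = 119823157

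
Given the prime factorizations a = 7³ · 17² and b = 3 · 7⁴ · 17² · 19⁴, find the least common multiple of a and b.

271284925107

max exponent per prime: 3 · 7⁴ · 17² · 19⁴ = 271284925107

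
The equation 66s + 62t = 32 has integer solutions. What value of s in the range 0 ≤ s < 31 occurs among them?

8

Euclid: 66 = 1·62 + 4; 62 = 15·4 + 2; 4 = 2·2 + 0 → gcd = 2; 32 = 2·16.
Back-substitution yields 66·(-15) + 62·(16) = 2, so one solution is s = -15·16 = -240, t = 16·16 = 256.
Solutions in s differ by 62/2 = 31; the one in [0, 31) is -240 mod 31 = 8.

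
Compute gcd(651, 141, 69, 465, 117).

3

651 = 3 · 7 · 31; 141 = 3 · 47; 69 = 3 · 23; 465 = 3 · 5 · 31; 117 = 3² · 13
gcd takes min exponent of each prime: 3 = 3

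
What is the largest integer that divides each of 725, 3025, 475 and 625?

25

725 = 5² · 29; 3025 = 5² · 11²; 475 = 5² · 19; 625 = 5⁴
gcd takes min exponent of each prime: 5² = 25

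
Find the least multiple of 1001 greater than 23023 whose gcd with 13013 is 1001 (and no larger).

13013 = 1001·13. Any k with gcd(k, 13013) = 1001 is a multiple of 1001, say 1001s, with s coprime to 13.
Need s > 23023/1001, so s ≥ 24. First s ≥ 24 with gcd(s, 13) = 1 is s = 24. Thus k = 1001·24 = 24024.

24024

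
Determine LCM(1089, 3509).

31581

1089 = 3² · 11²; 3509 = 11² · 29
max exponents: 3² · 11² · 29 = 31581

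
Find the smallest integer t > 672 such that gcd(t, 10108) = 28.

10108 = 28·361. Any t with gcd(t, 10108) = 28 is a multiple of 28, say 28s, with s coprime to 361.
Need s > 672/28, so s ≥ 25. First s ≥ 25 with gcd(s, 361) = 1 is s = 25. Thus t = 28·25 = 700.

700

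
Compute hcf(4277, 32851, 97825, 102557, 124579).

4277 = 7 · 13 · 47; 32851 = 7 · 13 · 19²; 97825 = 5² · 7 · 13 · 43; 102557 = 7³ · 13 · 23; 124579 = 7 · 13 · 37²
gcd takes min exponent of each prime: 7 · 13 = 91

91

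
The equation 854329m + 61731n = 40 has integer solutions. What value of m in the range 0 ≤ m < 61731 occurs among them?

Euclid: 854329 = 13·61731 + 51826; 61731 = 1·51826 + 9905; 51826 = 5·9905 + 2301; 9905 = 4·2301 + 701; 2301 = 3·701 + 198; 701 = 3·198 + 107; 198 = 1·107 + 91; 107 = 1·91 + 16; 91 = 5·16 + 11; 16 = 1·11 + 5; 11 = 2·5 + 1; 5 = 5·1 + 0 → gcd = 1; 40 = 1·40.
Back-substitution yields 854329·(11536) + 61731·(-159653) = 1, so one solution is m = 11536·40 = 461440, n = -159653·40 = -6386120.
Solutions in m differ by 61731/1 = 61731; the one in [0, 61731) is 461440 mod 61731 = 29323.

29323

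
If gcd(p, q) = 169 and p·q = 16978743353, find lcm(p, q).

100465937

Since gcd(p,q)·lcm(p,q) = pq, lcm = 16978743353/169 = 100465937.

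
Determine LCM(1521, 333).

56277

gcd first: 1521 = 4·333 + 189; 333 = 1·189 + 144; 189 = 1·144 + 45; 144 = 3·45 + 9; 45 = 5·9 + 0 → gcd = 9
lcm = 1521·333/gcd = 506493/9 = 56277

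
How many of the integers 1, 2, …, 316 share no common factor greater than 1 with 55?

Prime factors of 55: 5, 11. Count integers ≤ 316 divisible by none of them.
By inclusion–exclusion: 316 − ⌊316/5⌋ − ⌊316/11⌋ + ⌊316/55⌋ = 230.

230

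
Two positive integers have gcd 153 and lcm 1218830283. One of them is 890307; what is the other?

209457

Using pq = gcd(p,q)·lcm(p,q) = 153·1218830283 = 186481033299, we get q = 186481033299/890307 = 209457.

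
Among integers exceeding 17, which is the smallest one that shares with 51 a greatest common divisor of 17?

Multiples of 17 above 17: 17·2, 17·3, … . Need the cofactor coprime to 51/17 = 3.
Checking s = 2, 3, … the first with gcd(s, 3) = 1 is s = 2, giving 34.

34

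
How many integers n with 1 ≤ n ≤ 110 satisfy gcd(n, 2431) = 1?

86

2431 = 11·13·17. Inclusion–exclusion on these primes:
110 − ⌊110/11⌋ − ⌊110/13⌋ − ⌊110/17⌋ + ⌊110/143⌋ + ⌊110/187⌋ + ⌊110/221⌋ − ⌊110/2431⌋ = 86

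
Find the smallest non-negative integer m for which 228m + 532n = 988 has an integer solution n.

gcd(228, 532) = 76 (Euclid: 532 = 2·228 + 76; 228 = 3·76 + 0), and 76 | 988.
Extended Euclid: 228·(-2) + 532·(1) = 76. Scale by 13: m₀ = -26.
General solution m = m₀ + 7t; reducing mod 7 gives m = 2 (and n = 1).

2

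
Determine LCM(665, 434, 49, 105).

865830

665 = 5 · 7 · 19; 434 = 2 · 7 · 31; 49 = 7²; 105 = 3 · 5 · 7
lcm takes max exponent of each prime: 2 · 3 · 5 · 7² · 19 · 31 = 865830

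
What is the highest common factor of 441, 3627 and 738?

9

gcd(441, 3627): 3627 = 8·441 + 99; 441 = 4·99 + 45; 99 = 2·45 + 9; 45 = 5·9 + 0 → 9
gcd(9, 738): 738 = 82·9 + 0 → 9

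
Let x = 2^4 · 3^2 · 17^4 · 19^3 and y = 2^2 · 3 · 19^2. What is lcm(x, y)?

82493357616

max exponent per prime: 2^4 · 3^2 · 17^4 · 19^3 = 82493357616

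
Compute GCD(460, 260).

Euclid: 460 = 1·260 + 200; 260 = 1·200 + 60; 200 = 3·60 + 20; 60 = 3·20 + 0. Last nonzero remainder: 20.

20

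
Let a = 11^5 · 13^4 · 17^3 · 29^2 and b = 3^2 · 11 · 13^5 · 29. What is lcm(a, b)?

2223645012317542671

max exponent per prime: 3^2 · 11^5 · 13^5 · 17^3 · 29^2 = 2223645012317542671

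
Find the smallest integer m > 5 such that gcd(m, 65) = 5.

Multiples of 5 above 5: 5·2, 5·3, … . Need the cofactor coprime to 65/5 = 13.
Checking s = 2, 3, … the first with gcd(s, 13) = 1 is s = 2, giving 10.

10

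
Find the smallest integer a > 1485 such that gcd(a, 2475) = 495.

2475 = 495·5. Any a with gcd(a, 2475) = 495 is a multiple of 495, say 495s, with s coprime to 5.
Need s > 1485/495, so s ≥ 4. First s ≥ 4 with gcd(s, 5) = 1 is s = 4. Thus a = 495·4 = 1980.

1980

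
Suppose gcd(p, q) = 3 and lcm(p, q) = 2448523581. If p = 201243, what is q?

36501

Using pq = gcd(p,q)·lcm(p,q) = 3·2448523581 = 7345570743, we get q = 7345570743/201243 = 36501.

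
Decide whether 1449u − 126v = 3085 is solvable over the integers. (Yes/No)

No

By Bézout, 1449u − 126v = 3085 has integer solutions iff gcd(1449, 126) | 3085.
Euclid: 1449 = 11·126 + 63; 126 = 2·63 + 0. gcd = 63; 3085 mod 63 = 61. No.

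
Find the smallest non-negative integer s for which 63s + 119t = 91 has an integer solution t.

9

Euclid: 119 = 1·63 + 56; 63 = 1·56 + 7; 56 = 8·7 + 0 → gcd = 7; 91 = 7·13.
Back-substitution yields 63·(2) + 119·(-1) = 7, so one solution is s = 2·13 = 26, t = -1·13 = -13.
Solutions in s differ by 119/7 = 17; the one in [0, 17) is 26 mod 17 = 9.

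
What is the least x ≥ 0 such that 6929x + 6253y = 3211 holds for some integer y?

14

Euclid: 6929 = 1·6253 + 676; 6253 = 9·676 + 169; 676 = 4·169 + 0 → gcd = 169; 3211 = 169·19.
Back-substitution yields 6929·(-9) + 6253·(10) = 169, so one solution is x = -9·19 = -171, y = 10·19 = 190.
Solutions in x differ by 6253/169 = 37; the one in [0, 37) is -171 mod 37 = 14.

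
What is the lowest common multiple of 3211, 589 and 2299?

12044461

3211 = 13² · 19; 589 = 19 · 31; 2299 = 11² · 19
lcm takes max exponent of each prime: 11² · 13² · 19 · 31 = 12044461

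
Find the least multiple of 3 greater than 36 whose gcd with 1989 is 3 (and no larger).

42

Multiples of 3 above 36: 3·13, 3·14, … . Need the cofactor coprime to 1989/3 = 663.
Checking s = 13, 14, … the first with gcd(s, 663) = 1 is s = 14, giving 42.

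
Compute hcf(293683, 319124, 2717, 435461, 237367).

247

gcd(293683, 319124): 319124 = 1·293683 + 25441; 293683 = 11·25441 + 13832; 25441 = 1·13832 + 11609; 13832 = 1·11609 + 2223; 11609 = 5·2223 + 494; 2223 = 4·494 + 247; 494 = 2·247 + 0 → 247
gcd(247, 2717): 2717 = 11·247 + 0 → 247
gcd(247, 435461): 435461 = 1763·247 + 0 → 247
gcd(247, 237367): 237367 = 961·247 + 0 → 247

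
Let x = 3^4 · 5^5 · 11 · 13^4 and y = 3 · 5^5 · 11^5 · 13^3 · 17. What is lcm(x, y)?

19793418032334375

max exponent per prime: 3^4 · 5^5 · 11^5 · 13^4 · 17 = 19793418032334375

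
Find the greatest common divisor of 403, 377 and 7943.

403 = 13 · 31; 377 = 13 · 29; 7943 = 13² · 47
gcd takes min exponent of each prime: 13 = 13

13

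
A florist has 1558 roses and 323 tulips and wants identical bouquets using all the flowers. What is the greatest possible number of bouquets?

19

Euclid: 1558 = 4·323 + 266; 323 = 1·266 + 57; 266 = 4·57 + 38; 57 = 1·38 + 19; 38 = 2·19 + 0. Last nonzero remainder: 19.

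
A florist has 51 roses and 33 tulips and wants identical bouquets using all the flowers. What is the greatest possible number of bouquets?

3

Euclid: 51 = 1·33 + 18; 33 = 1·18 + 15; 18 = 1·15 + 3; 15 = 5·3 + 0. Last nonzero remainder: 3.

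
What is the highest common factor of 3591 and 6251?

133

3591 = 3³ · 7 · 19
6251 = 7 · 19 · 47
Common: 7 · 19 = 133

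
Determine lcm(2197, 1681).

3693157

gcd first: 2197 = 1·1681 + 516; 1681 = 3·516 + 133; 516 = 3·133 + 117; 133 = 1·117 + 16; 117 = 7·16 + 5; 16 = 3·5 + 1; 5 = 5·1 + 0 → gcd = 1
lcm = 2197·1681/gcd = 3693157/1 = 3693157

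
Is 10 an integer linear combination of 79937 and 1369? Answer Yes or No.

By Bézout, 79937u − 1369v = 10 has integer solutions iff gcd(79937, 1369) | 10.
Euclid: 79937 = 58·1369 + 535; 1369 = 2·535 + 299; 535 = 1·299 + 236; 299 = 1·236 + 63; 236 = 3·63 + 47; 63 = 1·47 + 16; 47 = 2·16 + 15; 16 = 1·15 + 1; 15 = 15·1 + 0. gcd = 1; 10 mod 1 = 0. Yes.

Yes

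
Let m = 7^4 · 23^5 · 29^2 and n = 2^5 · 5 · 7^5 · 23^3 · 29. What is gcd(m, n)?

min exponent per shared prime: 7^4 · 23^3 · 29 = 847176043

847176043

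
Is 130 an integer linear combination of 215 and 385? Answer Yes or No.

Yes

gcd(215, 385): 385 = 1·215 + 170; 215 = 1·170 + 45; 170 = 3·45 + 35; 45 = 1·35 + 10; 35 = 3·10 + 5; 10 = 2·5 + 0 → 5
5 divides 130, so a solution exists.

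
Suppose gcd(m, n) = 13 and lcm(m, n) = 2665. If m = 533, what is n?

65

m·n = gcd·lcm = 13·2665 = 34645, so n = 34645/533 = 65.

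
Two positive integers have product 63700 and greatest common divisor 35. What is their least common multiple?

1820

For any two positive integers, gcd × lcm equals their product. Hence lcm = 63700 / 35 = 1820.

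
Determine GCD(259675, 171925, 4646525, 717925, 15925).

gcd(259675, 171925): 259675 = 1·171925 + 87750; 171925 = 1·87750 + 84175; 87750 = 1·84175 + 3575; 84175 = 23·3575 + 1950; 3575 = 1·1950 + 1625; 1950 = 1·1625 + 325; 1625 = 5·325 + 0 → 325
gcd(325, 4646525): 4646525 = 14297·325 + 0 → 325
gcd(325, 717925): 717925 = 2209·325 + 0 → 325
gcd(325, 15925): 15925 = 49·325 + 0 → 325

325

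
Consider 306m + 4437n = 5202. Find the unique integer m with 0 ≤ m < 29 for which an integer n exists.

Reduce mod 4437: 306m ≡ 5202 (mod 4437). With g = gcd(306, 4437) = 153 dividing 5202, divide through: 2m ≡ 34 (mod 29).
Since gcd(2, 29) = 1, m ≡ 34·(2)⁻¹ ≡ 17 (mod 29). Smallest non-negative: 17.

17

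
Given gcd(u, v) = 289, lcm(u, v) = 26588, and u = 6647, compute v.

u·v = gcd·lcm = 289·26588 = 7683932, so v = 7683932/6647 = 1156.

1156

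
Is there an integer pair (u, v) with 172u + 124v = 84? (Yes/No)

gcd(172, 124): 172 = 1·124 + 48; 124 = 2·48 + 28; 48 = 1·28 + 20; 28 = 1·20 + 8; 20 = 2·8 + 4; 8 = 2·4 + 0 → 4
4 divides 84, so a solution exists.

Yes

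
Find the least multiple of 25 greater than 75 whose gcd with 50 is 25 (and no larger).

Multiples of 25 above 75: 25·4, 25·5, … . Need the cofactor coprime to 50/25 = 2.
Checking s = 4, 5, … the first with gcd(s, 2) = 1 is s = 5, giving 125.

125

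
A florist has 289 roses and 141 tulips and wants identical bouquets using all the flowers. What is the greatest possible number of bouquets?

1

289 = 17²
141 = 3 · 47
Common: 1 = 1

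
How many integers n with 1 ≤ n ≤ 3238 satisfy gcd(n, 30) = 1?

863

30 = 2·3·5. Inclusion–exclusion on these primes:
3238 − ⌊3238/2⌋ − ⌊3238/3⌋ − ⌊3238/5⌋ + ⌊3238/6⌋ + ⌊3238/10⌋ + ⌊3238/15⌋ − ⌊3238/30⌋ = 863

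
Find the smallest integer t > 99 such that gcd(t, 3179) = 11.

110

Multiples of 11 above 99: 11·10, 11·11, … . Need the cofactor coprime to 3179/11 = 289.
Checking s = 10, 11, … the first with gcd(s, 289) = 1 is s = 10, giving 110.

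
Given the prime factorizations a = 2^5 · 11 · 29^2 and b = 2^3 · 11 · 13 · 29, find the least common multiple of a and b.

3848416

max exponent per prime: 2^5 · 11 · 13 · 29^2 = 3848416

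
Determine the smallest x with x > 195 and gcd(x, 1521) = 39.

1521 = 39·39. Any x with gcd(x, 1521) = 39 is a multiple of 39, say 39s, with s coprime to 39.
Need s > 195/39, so s ≥ 6. First s ≥ 6 with gcd(s, 39) = 1 is s = 7. Thus x = 39·7 = 273.

273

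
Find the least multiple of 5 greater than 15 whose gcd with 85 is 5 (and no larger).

gcd(m, 85) = 5 forces 5 | m; write m = 5s. Then gcd(5s, 5·17) = 5·gcd(s, 17), so need gcd(s, 17) = 1.
5s > 15 gives s ≥ 4. The least s ≥ 4 coprime to 17 is 4, so m = 5·4 = 20.

20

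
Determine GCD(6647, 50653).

Euclid: 50653 = 7·6647 + 4124; 6647 = 1·4124 + 2523; 4124 = 1·2523 + 1601; 2523 = 1·1601 + 922; 1601 = 1·922 + 679; 922 = 1·679 + 243; 679 = 2·243 + 193; 243 = 1·193 + 50; 193 = 3·50 + 43; 50 = 1·43 + 7; 43 = 6·7 + 1; 7 = 7·1 + 0. Last nonzero remainder: 1.

1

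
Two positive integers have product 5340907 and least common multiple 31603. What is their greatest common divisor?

169

gcd·lcm = product, so gcd = 5340907/31603 = 169.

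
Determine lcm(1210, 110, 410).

49610

1210 = 2 · 5 · 11²; 110 = 2 · 5 · 11; 410 = 2 · 5 · 41
lcm takes max exponent of each prime: 2 · 5 · 11² · 41 = 49610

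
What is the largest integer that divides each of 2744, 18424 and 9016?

392

gcd(2744, 18424): 18424 = 6·2744 + 1960; 2744 = 1·1960 + 784; 1960 = 2·784 + 392; 784 = 2·392 + 0 → 392
gcd(392, 9016): 9016 = 23·392 + 0 → 392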